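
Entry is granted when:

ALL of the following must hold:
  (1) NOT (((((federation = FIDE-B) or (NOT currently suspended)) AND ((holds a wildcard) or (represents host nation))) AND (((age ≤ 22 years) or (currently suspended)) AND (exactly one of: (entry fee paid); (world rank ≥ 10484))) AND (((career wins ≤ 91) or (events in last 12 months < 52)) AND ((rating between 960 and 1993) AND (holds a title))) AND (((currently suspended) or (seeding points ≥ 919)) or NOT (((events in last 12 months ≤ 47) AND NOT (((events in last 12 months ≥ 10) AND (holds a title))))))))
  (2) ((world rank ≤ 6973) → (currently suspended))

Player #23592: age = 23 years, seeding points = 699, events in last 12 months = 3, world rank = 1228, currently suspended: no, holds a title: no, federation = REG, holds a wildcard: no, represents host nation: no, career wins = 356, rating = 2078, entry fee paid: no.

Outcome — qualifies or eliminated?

Atomic conditions:
  federation = FIDE-B: REG == FIDE-B is false
  NOT currently suspended: no → true
  holds a wildcard: no → false
  represents host nation: no → false
  age ≤ 22 years: 23 ≤ 22 is false
  currently suspended: no → false
  entry fee paid: no → false
  world rank ≥ 10484: 1228 ≥ 10484 is false
  career wins ≤ 91: 356 ≤ 91 is false
  events in last 12 months < 52: 3 < 52 is true
  rating between 960 and 1993: 2078 in [960, 1993] is false
  holds a title: no → false
  seeding points ≥ 919: 699 ≥ 919 is false
  events in last 12 months ≤ 47: 3 ≤ 47 is true
  events in last 12 months ≥ 10: 3 ≥ 10 is false
  world rank ≤ 6973: 1228 ≤ 6973 is true
Combine:
[1.1.1.1] false OR true = true
[1.1.1.2] false OR false = false
[1.1.1] true AND false = false
[1.1.2.1] false OR false = false
[1.1.2.2] exactly-one(false, false) = false
[1.1.2] false AND false = false
[1.1.3.1] false OR true = true
[1.1.3.2] false AND false = false
[1.1.3] true AND false = false
[1.1.4.1] false OR false = false
[1.1.4.2.1.2.1] false AND false = false
[1.1.4.2.1.2] NOT false = true
[1.1.4.2.1] true AND true = true
[1.1.4.2] NOT true = false
[1.1.4] false OR false = false
[1.1] false AND false AND false AND false = false
[1] NOT false = true
[2] true → false = false
[root] true AND false = false
Overall: false → eliminated

Eliminated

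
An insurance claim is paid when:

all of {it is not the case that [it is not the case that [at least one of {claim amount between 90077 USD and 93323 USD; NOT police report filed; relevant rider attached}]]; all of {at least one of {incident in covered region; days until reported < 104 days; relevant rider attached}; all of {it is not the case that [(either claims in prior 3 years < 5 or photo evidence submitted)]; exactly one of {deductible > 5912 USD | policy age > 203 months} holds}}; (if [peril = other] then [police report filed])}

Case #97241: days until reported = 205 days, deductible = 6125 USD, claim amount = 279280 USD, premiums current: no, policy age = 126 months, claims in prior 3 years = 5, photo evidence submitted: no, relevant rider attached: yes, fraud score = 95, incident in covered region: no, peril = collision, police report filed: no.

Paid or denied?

Paid

Atomic conditions:
  claim amount between 90077 USD and 93323 USD: 279280 in [90077, 93323] is false
  NOT police report filed: no → true
  relevant rider attached: yes → true
  incident in covered region: no → false
  days until reported < 104 days: 205 < 104 is false
  claims in prior 3 years < 5: 5 < 5 is false
  photo evidence submitted: no → false
  deductible > 5912 USD: 6125 > 5912 is true
  policy age > 203 months: 126 > 203 is false
  peril = other: collision == other is false
  police report filed: no → false
Combine:
[1.1.1] false OR true OR true = true
[1.1] NOT true = false
[1] NOT false = true
[2.1] false OR false OR true = true
[2.2.1.1] false OR false = false
[2.2.1] NOT false = true
[2.2.2] exactly-one(true, false) = true
[2.2] true AND true = true
[2] true AND true = true
[3] false → false (antecedent false ⇒ implication holds) = true
[root] true AND true AND true = true
Overall: true → paid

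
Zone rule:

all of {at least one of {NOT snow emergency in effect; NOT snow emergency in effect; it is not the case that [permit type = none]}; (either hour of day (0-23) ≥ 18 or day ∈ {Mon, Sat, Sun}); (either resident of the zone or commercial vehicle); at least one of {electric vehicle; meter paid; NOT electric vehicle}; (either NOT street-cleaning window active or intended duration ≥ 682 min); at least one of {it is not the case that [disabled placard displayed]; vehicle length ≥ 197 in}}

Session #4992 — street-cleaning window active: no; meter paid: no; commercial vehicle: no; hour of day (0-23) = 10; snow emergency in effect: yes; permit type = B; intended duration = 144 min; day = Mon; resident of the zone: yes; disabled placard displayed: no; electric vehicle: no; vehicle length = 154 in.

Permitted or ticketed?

Permitted

Atomic conditions:
  NOT snow emergency in effect: yes → false
  permit type = none: B == none is false
  hour of day (0-23) ≥ 18: 10 ≥ 18 is false
  day ∈ {Mon, Sat, Sun}: Mon is in the set → true
  resident of the zone: yes → true
  commercial vehicle: no → false
  electric vehicle: no → false
  meter paid: no → false
  NOT electric vehicle: no → true
  NOT street-cleaning window active: no → true
  intended duration ≥ 682 min: 144 ≥ 682 is false
  disabled placard displayed: no → false
  vehicle length ≥ 197 in: 154 ≥ 197 is false
Combine:
[1.3] NOT false = true
[1] false OR false OR true = true
[2] false OR true = true
[3] true OR false = true
[4] false OR false OR true = true
[5] true OR false = true
[6.1] NOT false = true
[6] true OR false = true
[root] true AND true AND true AND true AND true AND true = true
Overall: true → permitted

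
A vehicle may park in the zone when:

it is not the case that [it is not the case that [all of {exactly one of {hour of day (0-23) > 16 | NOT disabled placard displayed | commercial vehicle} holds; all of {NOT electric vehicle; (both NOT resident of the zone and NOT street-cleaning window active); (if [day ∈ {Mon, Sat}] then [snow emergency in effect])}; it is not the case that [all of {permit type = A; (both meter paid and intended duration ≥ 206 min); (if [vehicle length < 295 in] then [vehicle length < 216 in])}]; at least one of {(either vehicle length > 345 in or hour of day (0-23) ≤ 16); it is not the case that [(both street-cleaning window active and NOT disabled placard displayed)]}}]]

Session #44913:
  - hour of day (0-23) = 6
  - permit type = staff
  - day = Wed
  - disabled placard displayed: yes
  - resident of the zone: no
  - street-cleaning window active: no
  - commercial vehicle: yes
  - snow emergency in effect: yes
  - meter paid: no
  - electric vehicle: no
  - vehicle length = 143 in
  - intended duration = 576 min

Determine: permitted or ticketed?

Permitted

Atomic conditions:
  hour of day (0-23) > 16: 6 > 16 is false
  NOT disabled placard displayed: yes → false
  commercial vehicle: yes → true
  NOT electric vehicle: no → true
  NOT resident of the zone: no → true
  NOT street-cleaning window active: no → true
  day ∈ {Mon, Sat}: Wed is not in the set → false
  snow emergency in effect: yes → true
  permit type = A: staff == A is false
  meter paid: no → false
  intended duration ≥ 206 min: 576 ≥ 206 is true
  vehicle length < 295 in: 143 < 295 is true
  vehicle length < 216 in: 143 < 216 is true
  vehicle length > 345 in: 143 > 345 is false
  hour of day (0-23) ≤ 16: 6 ≤ 16 is true
  street-cleaning window active: no → false
Combine:
[1.1.1] exactly-one(false, false, true) = true
[1.1.2.2] true AND true = true
[1.1.2.3] false → true (antecedent false ⇒ implication holds) = true
[1.1.2] true AND true AND true = true
[1.1.3.1.2] false AND true = false
[1.1.3.1.3] true → true = true
[1.1.3.1] false AND false AND true = false
[1.1.3] NOT false = true
[1.1.4.1] false OR true = true
[1.1.4.2.1] false AND false = false
[1.1.4.2] NOT false = true
[1.1.4] true OR true = true
[1.1] true AND true AND true AND true = true
[1] NOT true = false
[root] NOT false = true
Overall: true → permitted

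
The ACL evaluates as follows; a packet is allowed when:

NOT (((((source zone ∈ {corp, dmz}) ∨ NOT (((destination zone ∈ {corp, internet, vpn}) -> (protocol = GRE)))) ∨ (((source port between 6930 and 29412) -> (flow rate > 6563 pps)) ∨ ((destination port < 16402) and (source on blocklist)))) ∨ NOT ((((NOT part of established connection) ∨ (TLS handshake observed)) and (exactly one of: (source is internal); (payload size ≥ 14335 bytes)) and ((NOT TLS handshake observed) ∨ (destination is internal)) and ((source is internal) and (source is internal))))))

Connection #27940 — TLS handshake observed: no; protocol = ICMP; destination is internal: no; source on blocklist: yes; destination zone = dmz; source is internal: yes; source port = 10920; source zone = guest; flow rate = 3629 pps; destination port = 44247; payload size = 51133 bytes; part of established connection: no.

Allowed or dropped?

Atomic conditions:
  source zone ∈ {corp, dmz}: guest is not in the set → false
  destination zone ∈ {corp, internet, vpn}: dmz is not in the set → false
  protocol = GRE: ICMP == GRE is false
  source port between 6930 and 29412: 10920 in [6930, 29412] is true
  flow rate > 6563 pps: 3629 > 6563 is false
  destination port < 16402: 44247 < 16402 is false
  source on blocklist: yes → true
  NOT part of established connection: no → true
  TLS handshake observed: no → false
  source is internal: yes → true
  payload size ≥ 14335 bytes: 51133 ≥ 14335 is true
  NOT TLS handshake observed: no → true
  destination is internal: no → false
Combine:
[1.1.1.2.1] false → false (antecedent false ⇒ implication holds) = true
[1.1.1.2] NOT true = false
[1.1.1] false OR false = false
[1.1.2.1] true → false = false
[1.1.2.2] false AND true = false
[1.1.2] false OR false = false
[1.1] false OR false = false
[1.2.1.1] true OR false = true
[1.2.1.2] exactly-one(true, true) = false
[1.2.1.3] true OR false = true
[1.2.1.4] true AND true = true
[1.2.1] true AND false AND true AND true = false
[1.2] NOT false = true
[1] false OR true = true
[root] NOT true = false
Overall: false → dropped

Dropped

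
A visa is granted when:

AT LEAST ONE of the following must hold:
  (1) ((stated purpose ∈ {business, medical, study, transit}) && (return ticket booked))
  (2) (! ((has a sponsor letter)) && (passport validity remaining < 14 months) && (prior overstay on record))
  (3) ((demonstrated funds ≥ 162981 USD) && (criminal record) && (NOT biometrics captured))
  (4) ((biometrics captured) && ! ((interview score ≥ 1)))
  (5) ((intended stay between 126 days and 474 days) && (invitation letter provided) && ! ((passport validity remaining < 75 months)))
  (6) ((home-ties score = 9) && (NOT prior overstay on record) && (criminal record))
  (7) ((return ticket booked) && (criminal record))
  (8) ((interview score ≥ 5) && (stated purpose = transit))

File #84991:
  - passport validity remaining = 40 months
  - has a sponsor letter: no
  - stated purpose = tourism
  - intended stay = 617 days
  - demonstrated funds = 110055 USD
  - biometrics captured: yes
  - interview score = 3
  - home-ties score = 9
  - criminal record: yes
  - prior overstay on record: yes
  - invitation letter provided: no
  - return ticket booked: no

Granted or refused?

Atomic conditions:
  stated purpose ∈ {business, medical, study, transit}: tourism is not in the set → false
  return ticket booked: no → false
  has a sponsor letter: no → false
  passport validity remaining < 14 months: 40 < 14 is false
  prior overstay on record: yes → true
  demonstrated funds ≥ 162981 USD: 110055 ≥ 162981 is false
  criminal record: yes → true
  NOT biometrics captured: yes → false
  biometrics captured: yes → true
  interview score ≥ 1: 3 ≥ 1 is true
  intended stay between 126 days and 474 days: 617 in [126, 474] is false
  invitation letter provided: no → false
  passport validity remaining < 75 months: 40 < 75 is true
  home-ties score = 9: 9 == 9 is true
  NOT prior overstay on record: yes → false
  interview score ≥ 5: 3 ≥ 5 is false
  stated purpose = transit: tourism == transit is false
Combine:
[1] false AND false = false
[2.1] NOT false = true
[2] true AND false AND true = false
[3] false AND true AND false = false
[4.2] NOT true = false
[4] true AND false = false
[5.3] NOT true = false
[5] false AND false AND false = false
[6] true AND false AND true = false
[7] false AND true = false
[8] false AND false = false
[root] false OR false OR false OR false OR false OR false OR false OR false = false
Overall: false → refused

Refused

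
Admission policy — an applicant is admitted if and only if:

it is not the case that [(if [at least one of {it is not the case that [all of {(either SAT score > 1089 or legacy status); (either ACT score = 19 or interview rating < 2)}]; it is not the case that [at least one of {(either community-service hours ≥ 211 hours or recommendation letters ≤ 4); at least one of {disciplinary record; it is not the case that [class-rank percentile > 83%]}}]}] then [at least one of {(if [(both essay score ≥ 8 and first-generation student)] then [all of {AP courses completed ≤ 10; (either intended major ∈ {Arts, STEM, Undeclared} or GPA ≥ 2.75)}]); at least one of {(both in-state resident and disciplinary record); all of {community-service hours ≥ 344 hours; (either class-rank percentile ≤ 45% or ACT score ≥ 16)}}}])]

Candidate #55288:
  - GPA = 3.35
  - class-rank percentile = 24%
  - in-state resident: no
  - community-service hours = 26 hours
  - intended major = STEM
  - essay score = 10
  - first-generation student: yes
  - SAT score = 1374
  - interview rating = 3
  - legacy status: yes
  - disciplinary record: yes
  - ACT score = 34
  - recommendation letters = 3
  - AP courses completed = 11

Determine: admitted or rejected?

Atomic conditions:
  SAT score > 1089: 1374 > 1089 is true
  legacy status: yes → true
  ACT score = 19: 34 == 19 is false
  interview rating < 2: 3 < 2 is false
  community-service hours ≥ 211 hours: 26 ≥ 211 is false
  recommendation letters ≤ 4: 3 ≤ 4 is true
  disciplinary record: yes → true
  class-rank percentile > 83%: 24 > 83 is false
  essay score ≥ 8: 10 ≥ 8 is true
  first-generation student: yes → true
  AP courses completed ≤ 10: 11 ≤ 10 is false
  intended major ∈ {Arts, STEM, Undeclared}: STEM is in the set → true
  GPA ≥ 2.75: 3.35 ≥ 2.75 is true
  in-state resident: no → false
  community-service hours ≥ 344 hours: 26 ≥ 344 is false
  class-rank percentile ≤ 45%: 24 ≤ 45 is true
  ACT score ≥ 16: 34 ≥ 16 is true
Combine:
[1.1.1.1.1] true OR true = true
[1.1.1.1.2] false OR false = false
[1.1.1.1] true AND false = false
[1.1.1] NOT false = true
[1.1.2.1.1] false OR true = true
[1.1.2.1.2.2] NOT false = true
[1.1.2.1.2] true OR true = true
[1.1.2.1] true OR true = true
[1.1.2] NOT true = false
[1.1] true OR false = true
[1.2.1.1] true AND true = true
[1.2.1.2.2] true OR true = true
[1.2.1.2] false AND true = false
[1.2.1] true → false = false
[1.2.2.1] false AND true = false
[1.2.2.2.2] true OR true = true
[1.2.2.2] false AND true = false
[1.2.2] false OR false = false
[1.2] false OR false = false
[1] true → false = false
[root] NOT false = true
Overall: true → admitted

Admitted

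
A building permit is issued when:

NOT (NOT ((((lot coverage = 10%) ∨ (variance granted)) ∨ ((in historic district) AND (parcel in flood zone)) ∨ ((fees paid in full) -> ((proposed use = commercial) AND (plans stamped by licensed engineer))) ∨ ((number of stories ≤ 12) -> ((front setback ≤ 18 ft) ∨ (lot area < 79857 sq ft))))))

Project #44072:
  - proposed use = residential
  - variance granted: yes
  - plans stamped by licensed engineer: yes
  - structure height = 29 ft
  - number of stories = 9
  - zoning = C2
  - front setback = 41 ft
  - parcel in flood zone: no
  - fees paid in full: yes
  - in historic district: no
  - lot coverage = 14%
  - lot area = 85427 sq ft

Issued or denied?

Issued

Atomic conditions:
  lot coverage = 10%: 14 == 10 is false
  variance granted: yes → true
  in historic district: no → false
  parcel in flood zone: no → false
  fees paid in full: yes → true
  proposed use = commercial: residential == commercial is false
  plans stamped by licensed engineer: yes → true
  number of stories ≤ 12: 9 ≤ 12 is true
  front setback ≤ 18 ft: 41 ≤ 18 is false
  lot area < 79857 sq ft: 85427 < 79857 is false
Combine:
[1.1.1] false OR true = true
[1.1.2] false AND false = false
[1.1.3.2] false AND true = false
[1.1.3] true → false = false
[1.1.4.2] false OR false = false
[1.1.4] true → false = false
[1.1] true OR false OR false OR false = true
[1] NOT true = false
[root] NOT false = true
Overall: true → issued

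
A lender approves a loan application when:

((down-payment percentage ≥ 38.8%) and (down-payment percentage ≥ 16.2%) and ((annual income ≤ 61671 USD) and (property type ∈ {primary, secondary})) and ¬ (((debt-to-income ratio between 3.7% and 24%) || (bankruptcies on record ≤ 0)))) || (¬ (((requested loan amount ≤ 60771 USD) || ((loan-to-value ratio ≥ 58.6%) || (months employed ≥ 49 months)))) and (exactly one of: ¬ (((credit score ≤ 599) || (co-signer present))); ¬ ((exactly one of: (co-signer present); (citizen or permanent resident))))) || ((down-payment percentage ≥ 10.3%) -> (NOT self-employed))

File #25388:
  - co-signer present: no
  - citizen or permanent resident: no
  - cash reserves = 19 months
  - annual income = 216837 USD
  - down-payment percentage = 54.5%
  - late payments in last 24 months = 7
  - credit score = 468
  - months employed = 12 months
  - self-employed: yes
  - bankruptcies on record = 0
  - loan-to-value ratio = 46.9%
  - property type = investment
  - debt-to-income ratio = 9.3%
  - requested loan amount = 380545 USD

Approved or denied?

Approved

Atomic conditions:
  down-payment percentage ≥ 38.8%: 54.5 ≥ 38.8 is true
  down-payment percentage ≥ 16.2%: 54.5 ≥ 16.2 is true
  annual income ≤ 61671 USD: 216837 ≤ 61671 is false
  property type ∈ {primary, secondary}: investment is not in the set → false
  debt-to-income ratio between 3.7% and 24%: 9.3 in [3.7, 24] is true
  bankruptcies on record ≤ 0: 0 ≤ 0 is true
  requested loan amount ≤ 60771 USD: 380545 ≤ 60771 is false
  loan-to-value ratio ≥ 58.6%: 46.9 ≥ 58.6 is false
  months employed ≥ 49 months: 12 ≥ 49 is false
  credit score ≤ 599: 468 ≤ 599 is true
  co-signer present: no → false
  citizen or permanent resident: no → false
  down-payment percentage ≥ 10.3%: 54.5 ≥ 10.3 is true
  NOT self-employed: yes → false
Combine:
[1.3] false AND false = false
[1.4.1] true OR true = true
[1.4] NOT true = false
[1] true AND true AND false AND false = false
[2.1.1.2] false OR false = false
[2.1.1] false OR false = false
[2.1] NOT false = true
[2.2.1.1] true OR false = true
[2.2.1] NOT true = false
[2.2.2.1] exactly-one(false, false) = false
[2.2.2] NOT false = true
[2.2] exactly-one(false, true) = true
[2] true AND true = true
[3] true → false = false
[root] false OR true OR false = true
Overall: true → approved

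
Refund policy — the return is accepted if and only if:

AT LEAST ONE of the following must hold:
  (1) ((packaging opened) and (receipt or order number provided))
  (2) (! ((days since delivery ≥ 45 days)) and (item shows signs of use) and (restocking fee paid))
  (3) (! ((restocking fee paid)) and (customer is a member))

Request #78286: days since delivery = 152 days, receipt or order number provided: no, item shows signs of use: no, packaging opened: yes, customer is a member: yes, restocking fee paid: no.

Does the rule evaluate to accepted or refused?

Atomic conditions:
  packaging opened: yes → true
  receipt or order number provided: no → false
  days since delivery ≥ 45 days: 152 ≥ 45 is true
  item shows signs of use: no → false
  restocking fee paid: no → false
  customer is a member: yes → true
Combine:
[1] true AND false = false
[2.1] NOT true = false
[2] false AND false AND false = false
[3.1] NOT false = true
[3] true AND true = true
[root] false OR false OR true = true
Overall: true → accepted

Accepted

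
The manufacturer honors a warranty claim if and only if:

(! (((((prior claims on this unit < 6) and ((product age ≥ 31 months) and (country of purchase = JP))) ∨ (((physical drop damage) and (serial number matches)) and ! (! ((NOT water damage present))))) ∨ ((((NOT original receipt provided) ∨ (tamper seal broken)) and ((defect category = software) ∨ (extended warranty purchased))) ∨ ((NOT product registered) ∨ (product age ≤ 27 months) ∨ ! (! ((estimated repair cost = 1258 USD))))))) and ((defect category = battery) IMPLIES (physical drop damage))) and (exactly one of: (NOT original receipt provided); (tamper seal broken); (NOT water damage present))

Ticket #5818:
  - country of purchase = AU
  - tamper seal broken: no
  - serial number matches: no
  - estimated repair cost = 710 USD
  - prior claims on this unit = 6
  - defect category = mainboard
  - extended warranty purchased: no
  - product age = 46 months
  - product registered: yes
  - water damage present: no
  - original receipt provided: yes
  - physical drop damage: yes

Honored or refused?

Honored

Atomic conditions:
  prior claims on this unit < 6: 6 < 6 is false
  product age ≥ 31 months: 46 ≥ 31 is true
  country of purchase = JP: AU == JP is false
  physical drop damage: yes → true
  serial number matches: no → false
  NOT water damage present: no → true
  NOT original receipt provided: yes → false
  tamper seal broken: no → false
  defect category = software: mainboard == software is false
  extended warranty purchased: no → false
  NOT product registered: yes → false
  product age ≤ 27 months: 46 ≤ 27 is false
  estimated repair cost = 1258 USD: 710 == 1258 is false
  defect category = battery: mainboard == battery is false
Combine:
[1.1.1.1.1.2] true AND false = false
[1.1.1.1.1] false AND false = false
[1.1.1.1.2.1] true AND false = false
[1.1.1.1.2.2.1] NOT true = false
[1.1.1.1.2.2] NOT false = true
[1.1.1.1.2] false AND true = false
[1.1.1.1] false OR false = false
[1.1.1.2.1.1] false OR false = false
[1.1.1.2.1.2] false OR false = false
[1.1.1.2.1] false AND false = false
[1.1.1.2.2.3.1] NOT false = true
[1.1.1.2.2.3] NOT true = false
[1.1.1.2.2] false OR false OR false = false
[1.1.1.2] false OR false = false
[1.1.1] false OR false = false
[1.1] NOT false = true
[1.2] false → true (antecedent false ⇒ implication holds) = true
[1] true AND true = true
[2] exactly-one(false, false, true) = true
[root] true AND true = true
Overall: true → honored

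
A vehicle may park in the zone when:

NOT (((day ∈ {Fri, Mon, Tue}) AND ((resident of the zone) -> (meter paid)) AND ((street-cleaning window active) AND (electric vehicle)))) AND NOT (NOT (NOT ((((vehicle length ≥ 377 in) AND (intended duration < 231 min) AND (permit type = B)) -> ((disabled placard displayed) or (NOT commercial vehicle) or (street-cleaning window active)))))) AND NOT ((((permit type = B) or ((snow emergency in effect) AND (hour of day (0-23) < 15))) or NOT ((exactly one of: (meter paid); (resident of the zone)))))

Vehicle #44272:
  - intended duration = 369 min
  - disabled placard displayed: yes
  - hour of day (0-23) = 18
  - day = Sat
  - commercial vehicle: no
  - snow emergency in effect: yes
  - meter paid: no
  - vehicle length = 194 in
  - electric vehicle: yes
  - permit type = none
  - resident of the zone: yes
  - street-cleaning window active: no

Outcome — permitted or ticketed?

Atomic conditions:
  day ∈ {Fri, Mon, Tue}: Sat is not in the set → false
  resident of the zone: yes → true
  meter paid: no → false
  street-cleaning window active: no → false
  electric vehicle: yes → true
  vehicle length ≥ 377 in: 194 ≥ 377 is false
  intended duration < 231 min: 369 < 231 is false
  permit type = B: none == B is false
  disabled placard displayed: yes → true
  NOT commercial vehicle: no → true
  snow emergency in effect: yes → true
  hour of day (0-23) < 15: 18 < 15 is false
Combine:
[1.1.2] true → false = false
[1.1.3] false AND true = false
[1.1] false AND false AND false = false
[1] NOT false = true
[2.1.1.1.1] false AND false AND false = false
[2.1.1.1.2] true OR true OR false = true
[2.1.1.1] false → true (antecedent false ⇒ implication holds) = true
[2.1.1] NOT true = false
[2.1] NOT false = true
[2] NOT true = false
[3.1.1.2] true AND false = false
[3.1.1] false OR false = false
[3.1.2.1] exactly-one(false, true) = true
[3.1.2] NOT true = false
[3.1] false OR false = false
[3] NOT false = true
[root] true AND false AND true = false
Overall: false → ticketed

Ticketed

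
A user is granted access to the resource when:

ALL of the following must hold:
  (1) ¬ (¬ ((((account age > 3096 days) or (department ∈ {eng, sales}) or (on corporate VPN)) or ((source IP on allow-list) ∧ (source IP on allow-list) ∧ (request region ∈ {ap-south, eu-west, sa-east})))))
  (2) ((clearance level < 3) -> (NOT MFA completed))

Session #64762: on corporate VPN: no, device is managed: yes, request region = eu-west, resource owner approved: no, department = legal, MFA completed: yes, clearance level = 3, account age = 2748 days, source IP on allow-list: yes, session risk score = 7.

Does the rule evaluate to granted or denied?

Granted

Atomic conditions:
  account age > 3096 days: 2748 > 3096 is false
  department ∈ {eng, sales}: legal is not in the set → false
  on corporate VPN: no → false
  source IP on allow-list: yes → true
  request region ∈ {ap-south, eu-west, sa-east}: eu-west is in the set → true
  clearance level < 3: 3 < 3 is false
  NOT MFA completed: yes → false
Combine:
[1.1.1.1] false OR false OR false = false
[1.1.1.2] true AND true AND true = true
[1.1.1] false OR true = true
[1.1] NOT true = false
[1] NOT false = true
[2] false → false (antecedent false ⇒ implication holds) = true
[root] true AND true = true
Overall: true → granted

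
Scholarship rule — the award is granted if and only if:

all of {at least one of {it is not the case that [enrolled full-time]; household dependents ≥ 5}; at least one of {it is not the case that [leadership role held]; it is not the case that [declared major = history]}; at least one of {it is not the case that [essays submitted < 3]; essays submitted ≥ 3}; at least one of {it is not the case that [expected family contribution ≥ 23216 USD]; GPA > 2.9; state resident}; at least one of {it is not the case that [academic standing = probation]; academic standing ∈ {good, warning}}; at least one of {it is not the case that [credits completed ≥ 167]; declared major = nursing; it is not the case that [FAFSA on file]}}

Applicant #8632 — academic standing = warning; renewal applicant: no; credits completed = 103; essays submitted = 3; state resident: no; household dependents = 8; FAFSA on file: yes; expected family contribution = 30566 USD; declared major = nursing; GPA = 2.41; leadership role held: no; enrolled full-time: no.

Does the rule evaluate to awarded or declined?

Declined

Atomic conditions:
  enrolled full-time: no → false
  household dependents ≥ 5: 8 ≥ 5 is true
  leadership role held: no → false
  declared major = history: nursing == history is false
  essays submitted < 3: 3 < 3 is false
  essays submitted ≥ 3: 3 ≥ 3 is true
  expected family contribution ≥ 23216 USD: 30566 ≥ 23216 is true
  GPA > 2.9: 2.41 > 2.9 is false
  state resident: no → false
  academic standing = probation: warning == probation is false
  academic standing ∈ {good, warning}: warning is in the set → true
  credits completed ≥ 167: 103 ≥ 167 is false
  declared major = nursing: nursing == nursing is true
  FAFSA on file: yes → true
Combine:
[1.1] NOT false = true
[1] true OR true = true
[2.1] NOT false = true
[2.2] NOT false = true
[2] true OR true = true
[3.1] NOT false = true
[3] true OR true = true
[4.1] NOT true = false
[4] false OR false OR false = false
[5.1] NOT false = true
[5] true OR true = true
[6.1] NOT false = true
[6.3] NOT true = false
[6] true OR true OR false = true
[root] true AND true AND true AND false AND true AND true = false
Overall: false → declined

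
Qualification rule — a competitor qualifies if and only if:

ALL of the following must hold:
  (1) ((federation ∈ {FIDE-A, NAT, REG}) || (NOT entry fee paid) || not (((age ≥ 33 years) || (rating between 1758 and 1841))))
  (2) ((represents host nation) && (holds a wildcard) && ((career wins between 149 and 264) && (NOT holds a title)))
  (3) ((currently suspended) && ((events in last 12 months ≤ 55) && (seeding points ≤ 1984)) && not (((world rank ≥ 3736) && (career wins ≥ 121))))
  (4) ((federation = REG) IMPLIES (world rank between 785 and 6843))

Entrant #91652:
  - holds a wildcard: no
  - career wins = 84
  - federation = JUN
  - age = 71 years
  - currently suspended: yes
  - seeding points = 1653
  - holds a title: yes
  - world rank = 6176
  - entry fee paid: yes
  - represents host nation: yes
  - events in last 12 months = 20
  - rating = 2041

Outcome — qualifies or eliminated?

Atomic conditions:
  federation ∈ {FIDE-A, NAT, REG}: JUN is not in the set → false
  NOT entry fee paid: yes → false
  age ≥ 33 years: 71 ≥ 33 is true
  rating between 1758 and 1841: 2041 in [1758, 1841] is false
  represents host nation: yes → true
  holds a wildcard: no → false
  career wins between 149 and 264: 84 in [149, 264] is false
  NOT holds a title: yes → false
  currently suspended: yes → true
  events in last 12 months ≤ 55: 20 ≤ 55 is true
  seeding points ≤ 1984: 1653 ≤ 1984 is true
  world rank ≥ 3736: 6176 ≥ 3736 is true
  career wins ≥ 121: 84 ≥ 121 is false
  federation = REG: JUN == REG is false
  world rank between 785 and 6843: 6176 in [785, 6843] is true
Combine:
[1.3.1] true OR false = true
[1.3] NOT true = false
[1] false OR false OR false = false
[2.3] false AND false = false
[2] true AND false AND false = false
[3.2] true AND true = true
[3.3.1] true AND false = false
[3.3] NOT false = true
[3] true AND true AND true = true
[4] false → true (antecedent false ⇒ implication holds) = true
[root] false AND false AND true AND true = false
Overall: false → eliminated

Eliminated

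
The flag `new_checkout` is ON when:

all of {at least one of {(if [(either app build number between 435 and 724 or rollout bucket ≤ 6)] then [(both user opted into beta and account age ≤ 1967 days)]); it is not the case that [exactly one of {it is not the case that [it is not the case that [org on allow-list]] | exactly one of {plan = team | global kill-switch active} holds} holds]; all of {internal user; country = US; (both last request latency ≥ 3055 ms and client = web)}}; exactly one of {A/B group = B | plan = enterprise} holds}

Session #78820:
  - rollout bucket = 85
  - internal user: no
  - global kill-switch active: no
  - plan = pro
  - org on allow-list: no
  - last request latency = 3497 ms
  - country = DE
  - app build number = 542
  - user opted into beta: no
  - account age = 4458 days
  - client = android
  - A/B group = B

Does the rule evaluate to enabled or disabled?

Enabled

Atomic conditions:
  app build number between 435 and 724: 542 in [435, 724] is true
  rollout bucket ≤ 6: 85 ≤ 6 is false
  user opted into beta: no → false
  account age ≤ 1967 days: 4458 ≤ 1967 is false
  org on allow-list: no → false
  plan = team: pro == team is false
  global kill-switch active: no → false
  internal user: no → false
  country = US: DE == US is false
  last request latency ≥ 3055 ms: 3497 ≥ 3055 is true
  client = web: android == web is false
  A/B group = B: B == B is true
  plan = enterprise: pro == enterprise is false
Combine:
[1.1.1] true OR false = true
[1.1.2] false AND false = false
[1.1] true → false = false
[1.2.1.1.1] NOT false = true
[1.2.1.1] NOT true = false
[1.2.1.2] exactly-one(false, false) = false
[1.2.1] exactly-one(false, false) = false
[1.2] NOT false = true
[1.3.3] true AND false = false
[1.3] false AND false AND false = false
[1] false OR true OR false = true
[2] exactly-one(true, false) = true
[root] true AND true = true
Overall: true → enabled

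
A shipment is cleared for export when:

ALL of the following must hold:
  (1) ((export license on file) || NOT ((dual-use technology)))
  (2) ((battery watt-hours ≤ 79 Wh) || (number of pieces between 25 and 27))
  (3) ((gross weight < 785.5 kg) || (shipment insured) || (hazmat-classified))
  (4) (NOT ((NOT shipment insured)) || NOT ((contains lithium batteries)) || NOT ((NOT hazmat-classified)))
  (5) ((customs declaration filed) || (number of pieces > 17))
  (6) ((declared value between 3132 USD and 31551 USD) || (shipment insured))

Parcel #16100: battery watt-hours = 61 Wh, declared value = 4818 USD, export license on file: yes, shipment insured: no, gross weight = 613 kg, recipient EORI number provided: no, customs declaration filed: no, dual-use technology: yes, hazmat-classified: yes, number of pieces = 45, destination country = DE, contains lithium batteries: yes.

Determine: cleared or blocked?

Cleared

Atomic conditions:
  export license on file: yes → true
  dual-use technology: yes → true
  battery watt-hours ≤ 79 Wh: 61 ≤ 79 is true
  number of pieces between 25 and 27: 45 in [25, 27] is false
  gross weight < 785.5 kg: 613 < 785.5 is true
  shipment insured: no → false
  hazmat-classified: yes → true
  NOT shipment insured: no → true
  contains lithium batteries: yes → true
  NOT hazmat-classified: yes → false
  customs declaration filed: no → false
  number of pieces > 17: 45 > 17 is true
  declared value between 3132 USD and 31551 USD: 4818 in [3132, 31551] is true
Combine:
[1.2] NOT true = false
[1] true OR false = true
[2] true OR false = true
[3] true OR false OR true = true
[4.1] NOT true = false
[4.2] NOT true = false
[4.3] NOT false = true
[4] false OR false OR true = true
[5] false OR true = true
[6] true OR false = true
[root] true AND true AND true AND true AND true AND true = true
Overall: true → cleared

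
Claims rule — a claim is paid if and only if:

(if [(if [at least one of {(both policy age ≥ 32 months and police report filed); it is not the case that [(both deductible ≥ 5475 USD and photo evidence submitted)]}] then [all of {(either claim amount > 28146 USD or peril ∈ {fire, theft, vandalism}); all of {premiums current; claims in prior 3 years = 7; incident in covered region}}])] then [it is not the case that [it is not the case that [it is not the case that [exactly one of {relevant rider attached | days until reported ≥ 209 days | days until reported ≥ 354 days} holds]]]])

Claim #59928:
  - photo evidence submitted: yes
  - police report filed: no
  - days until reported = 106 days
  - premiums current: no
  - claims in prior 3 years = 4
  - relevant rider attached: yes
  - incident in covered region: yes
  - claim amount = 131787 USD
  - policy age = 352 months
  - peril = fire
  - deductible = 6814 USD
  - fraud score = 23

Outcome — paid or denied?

Atomic conditions:
  policy age ≥ 32 months: 352 ≥ 32 is true
  police report filed: no → false
  deductible ≥ 5475 USD: 6814 ≥ 5475 is true
  photo evidence submitted: yes → true
  claim amount > 28146 USD: 131787 > 28146 is true
  peril ∈ {fire, theft, vandalism}: fire is in the set → true
  premiums current: no → false
  claims in prior 3 years = 7: 4 == 7 is false
  incident in covered region: yes → true
  relevant rider attached: yes → true
  days until reported ≥ 209 days: 106 ≥ 209 is false
  days until reported ≥ 354 days: 106 ≥ 354 is false
Combine:
[1.1.1] true AND false = false
[1.1.2.1] true AND true = true
[1.1.2] NOT true = false
[1.1] false OR false = false
[1.2.1] true OR true = true
[1.2.2] false AND false AND true = false
[1.2] true AND false = false
[1] false → false (antecedent false ⇒ implication holds) = true
[2.1.1.1] exactly-one(true, false, false) = true
[2.1.1] NOT true = false
[2.1] NOT false = true
[2] NOT true = false
[root] true → false = false
Overall: false → denied

Denied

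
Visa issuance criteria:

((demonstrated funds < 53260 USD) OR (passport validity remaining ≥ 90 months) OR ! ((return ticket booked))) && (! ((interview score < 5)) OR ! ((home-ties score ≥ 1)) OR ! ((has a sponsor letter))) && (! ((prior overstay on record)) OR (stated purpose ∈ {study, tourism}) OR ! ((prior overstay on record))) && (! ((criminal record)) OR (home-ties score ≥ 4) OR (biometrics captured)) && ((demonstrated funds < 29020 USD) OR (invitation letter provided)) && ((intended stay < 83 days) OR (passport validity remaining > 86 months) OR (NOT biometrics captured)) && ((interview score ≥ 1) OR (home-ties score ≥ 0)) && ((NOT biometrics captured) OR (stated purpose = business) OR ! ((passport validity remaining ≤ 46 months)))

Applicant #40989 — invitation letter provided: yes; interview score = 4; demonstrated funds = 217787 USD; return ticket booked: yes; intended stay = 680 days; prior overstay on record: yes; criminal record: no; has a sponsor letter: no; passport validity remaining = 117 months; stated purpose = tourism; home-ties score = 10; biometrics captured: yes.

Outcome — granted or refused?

Atomic conditions:
  demonstrated funds < 53260 USD: 217787 < 53260 is false
  passport validity remaining ≥ 90 months: 117 ≥ 90 is true
  return ticket booked: yes → true
  interview score < 5: 4 < 5 is true
  home-ties score ≥ 1: 10 ≥ 1 is true
  has a sponsor letter: no → false
  prior overstay on record: yes → true
  stated purpose ∈ {study, tourism}: tourism is in the set → true
  criminal record: no → false
  home-ties score ≥ 4: 10 ≥ 4 is true
  biometrics captured: yes → true
  demonstrated funds < 29020 USD: 217787 < 29020 is false
  invitation letter provided: yes → true
  intended stay < 83 days: 680 < 83 is false
  passport validity remaining > 86 months: 117 > 86 is true
  NOT biometrics captured: yes → false
  interview score ≥ 1: 4 ≥ 1 is true
  home-ties score ≥ 0: 10 ≥ 0 is true
  stated purpose = business: tourism == business is false
  passport validity remaining ≤ 46 months: 117 ≤ 46 is false
Combine:
[1.3] NOT true = false
[1] false OR true OR false = true
[2.1] NOT true = false
[2.2] NOT true = false
[2.3] NOT false = true
[2] false OR false OR true = true
[3.1] NOT true = false
[3.3] NOT true = false
[3] false OR true OR false = true
[4.1] NOT false = true
[4] true OR true OR true = true
[5] false OR true = true
[6] false OR true OR false = true
[7] true OR true = true
[8.3] NOT false = true
[8] false OR false OR true = true
[root] true AND true AND true AND true AND true AND true AND true AND true = true
Overall: true → granted

Granted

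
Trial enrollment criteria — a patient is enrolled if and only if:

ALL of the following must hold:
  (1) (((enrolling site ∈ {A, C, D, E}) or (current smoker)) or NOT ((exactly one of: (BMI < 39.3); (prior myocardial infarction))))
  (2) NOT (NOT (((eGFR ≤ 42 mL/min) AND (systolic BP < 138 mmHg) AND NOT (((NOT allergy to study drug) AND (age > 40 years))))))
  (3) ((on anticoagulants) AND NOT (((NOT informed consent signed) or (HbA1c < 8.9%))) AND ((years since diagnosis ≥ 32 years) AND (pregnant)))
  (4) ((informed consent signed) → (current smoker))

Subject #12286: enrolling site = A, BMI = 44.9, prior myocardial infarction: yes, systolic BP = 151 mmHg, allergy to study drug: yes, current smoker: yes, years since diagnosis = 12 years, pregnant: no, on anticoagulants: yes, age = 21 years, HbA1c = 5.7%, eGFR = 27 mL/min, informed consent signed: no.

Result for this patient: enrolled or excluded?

Atomic conditions:
  enrolling site ∈ {A, C, D, E}: A is in the set → true
  current smoker: yes → true
  BMI < 39.3: 44.9 < 39.3 is false
  prior myocardial infarction: yes → true
  eGFR ≤ 42 mL/min: 27 ≤ 42 is true
  systolic BP < 138 mmHg: 151 < 138 is false
  NOT allergy to study drug: yes → false
  age > 40 years: 21 > 40 is false
  on anticoagulants: yes → true
  NOT informed consent signed: no → true
  HbA1c < 8.9%: 5.7 < 8.9 is true
  years since diagnosis ≥ 32 years: 12 ≥ 32 is false
  pregnant: no → false
  informed consent signed: no → false
Combine:
[1.1] true OR true = true
[1.2.1] exactly-one(false, true) = true
[1.2] NOT true = false
[1] true OR false = true
[2.1.1.3.1] false AND false = false
[2.1.1.3] NOT false = true
[2.1.1] true AND false AND true = false
[2.1] NOT false = true
[2] NOT true = false
[3.2.1] true OR true = true
[3.2] NOT true = false
[3.3] false AND false = false
[3] true AND false AND false = false
[4] false → true (antecedent false ⇒ implication holds) = true
[root] true AND false AND false AND true = false
Overall: false → excluded

Excluded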